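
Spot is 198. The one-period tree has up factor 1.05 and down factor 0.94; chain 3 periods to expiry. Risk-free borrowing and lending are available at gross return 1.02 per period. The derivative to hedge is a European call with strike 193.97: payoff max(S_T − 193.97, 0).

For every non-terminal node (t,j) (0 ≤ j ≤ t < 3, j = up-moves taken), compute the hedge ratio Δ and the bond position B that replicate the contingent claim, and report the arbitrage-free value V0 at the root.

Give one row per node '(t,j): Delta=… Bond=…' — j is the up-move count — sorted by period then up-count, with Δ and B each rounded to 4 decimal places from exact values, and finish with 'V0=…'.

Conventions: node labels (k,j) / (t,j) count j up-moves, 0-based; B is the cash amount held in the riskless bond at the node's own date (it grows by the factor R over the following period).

(0,0): Delta=0.7570 Bond=-132.5428
(1,0): Delta=0.3910 Bond=-67.0668
(1,1): Delta=0.8799 Bond=-160.7412
(2,0): Delta=0.0000 Bond=0.0000
(2,1): Delta=0.5223 Bond=-94.0612
(2,2): Delta=1.0000 Bond=-190.1667
V0=17.3524

No-arbitrage ⇒ martingale measure with p* = (R−d)/(u−d) = 0.7273.
Terminal payoffs: V(3,0)=0.0000, V(3,1)=0.0000, V(3,2)=11.2273, V(3,3)=35.2398
(2,0): S=174.9528. Δ = (V_up−V_dn)/(S_up−S_dn) = (0.0000−0.0000)/(183.7004−164.4556) = 0.0000. V = [p*·0.0000 + (1−p*)·0.0000]/1.02 = 0.0000. B = V − Δ·S = 0.0000.
(2,1): S=195.4260. Δ = (V_up−V_dn)/(S_up−S_dn) = (11.2273−0.0000)/(205.1973−183.7004) = 0.5223. V = [p*·11.2273 + (1−p*)·0.0000]/1.02 = 8.0052. B = V − Δ·S = -94.0612.
(2,2): S=218.2950. Δ = (V_up−V_dn)/(S_up−S_dn) = (35.2398−11.2273)/(229.2098−205.1973) = 1.0000. V = [p*·35.2398 + (1−p*)·11.2273]/1.02 = 28.1283. B = V − Δ·S = -190.1667.
(1,0): S=186.1200. Δ = (V_up−V_dn)/(S_up−S_dn) = (8.0052−0.0000)/(195.4260−174.9528) = 0.3910. V = [p*·8.0052 + (1−p*)·0.0000]/1.02 = 5.7078. B = V − Δ·S = -67.0668.
(1,1): S=207.9000. Δ = (V_up−V_dn)/(S_up−S_dn) = (28.1283−8.0052)/(218.2950−195.4260) = 0.8799. V = [p*·28.1283 + (1−p*)·8.0052]/1.02 = 22.1963. B = V − Δ·S = -160.7412.
(0,0): S=198.0000. Δ = (V_up−V_dn)/(S_up−S_dn) = (22.1963−5.7078)/(207.9000−186.1200) = 0.7570. V = [p*·22.1963 + (1−p*)·5.7078]/1.02 = 17.3524. B = V − Δ·S = -132.5428.
As a check, the time-0 holding Δ(0,0)·S0 + B(0,0) comes to 17.3524 — exactly V0.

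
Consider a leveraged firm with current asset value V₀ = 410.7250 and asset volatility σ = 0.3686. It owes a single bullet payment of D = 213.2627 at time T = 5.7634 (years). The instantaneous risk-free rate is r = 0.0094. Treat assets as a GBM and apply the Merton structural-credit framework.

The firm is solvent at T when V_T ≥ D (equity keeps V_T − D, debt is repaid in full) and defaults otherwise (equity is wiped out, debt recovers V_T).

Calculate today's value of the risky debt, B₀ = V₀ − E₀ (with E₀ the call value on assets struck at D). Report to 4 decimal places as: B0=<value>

With assets at 410.7250 and a single debt payment of 213.2627 at 5.7634 years:
d₁ = [ln(V₀/D) + (r + σ²/2)T] / (σ√T)
   = [ln(410.7250/213.2627) + (0.0094 + 0.5·0.3686²)·5.7634] / (0.3686·√5.7634)
   = [0.655399 + 0.445701] / 0.884901 = 1.244320
d₂ = d₁ − σ√T = 1.244320 − 0.884901 = 0.359419
N(d₁) = 0.893309,  N(d₂) = 0.640359,  e^(−rT) = 0.947265
E₀ = V₀·N(d₁) − D·e^(−rT)·N(d₂)
   = 410.7250·0.893309 − 213.2627·0.947265·0.640359 = 237.541341
B₀ = V₀ − E₀ = 410.7250 − 237.541341 = 173.183659

B0=173.1837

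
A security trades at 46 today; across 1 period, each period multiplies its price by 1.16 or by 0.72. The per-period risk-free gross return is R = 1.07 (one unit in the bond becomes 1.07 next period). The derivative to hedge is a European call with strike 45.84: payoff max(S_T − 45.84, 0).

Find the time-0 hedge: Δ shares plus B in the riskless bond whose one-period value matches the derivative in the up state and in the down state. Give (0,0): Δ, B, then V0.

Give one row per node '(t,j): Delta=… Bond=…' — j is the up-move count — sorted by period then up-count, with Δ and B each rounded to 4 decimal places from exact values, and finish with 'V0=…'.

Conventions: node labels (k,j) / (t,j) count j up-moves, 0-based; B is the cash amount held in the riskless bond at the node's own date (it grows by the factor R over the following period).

(0,0): Delta=0.3715 Bond=-11.5004
V0=5.5905

Since d<R<u, set p* = (R−d)/(u−d) = 0.7955; price each node as the discounted p*-expectation of its children.
Terminal payoffs: V(1,0)=0.0000, V(1,1)=7.5200
Node (0,0) S=46.0000: V=(p*·7.5200+(1−p*)·0.0000)/1.07=5.5905; Δ=(7.5200−0.0000)/(53.3600−33.1200)=0.3715; B=V−Δ·S=-11.5004
Sanity check at the root: Δ(0,0)·S0 + B(0,0) reproduces V0 = 5.5905.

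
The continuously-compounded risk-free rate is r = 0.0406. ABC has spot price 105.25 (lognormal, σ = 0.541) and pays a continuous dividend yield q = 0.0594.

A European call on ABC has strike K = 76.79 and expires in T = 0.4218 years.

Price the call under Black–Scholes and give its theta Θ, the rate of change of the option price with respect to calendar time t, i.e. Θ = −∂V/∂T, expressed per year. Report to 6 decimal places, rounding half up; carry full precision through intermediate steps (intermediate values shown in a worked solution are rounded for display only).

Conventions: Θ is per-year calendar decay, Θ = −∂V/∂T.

price = 30.382060
Θ = -6.943926

σ√T = 0.541·√0.4218 = 0.351359
d₁ = (ln(S/K) + (r−q+σ²/2)T) / (σ√T) = (ln(105.25/76.79) + (0.0406−0.0594+0.541²/2)·0.4218) / 0.351359 = (0.315264 + 0.053797) / 0.351359 = 1.050382
d₂ = d₁ − σ√T = 1.050382 − 0.351359 = 0.699023
e^{−rT} = 0.983021
e^{−qT} = 0.975256
N(d₁) = 0.853229,  N(d₂) = 0.757731
Call price V = S·e^{−qT}·N(d₁) − K·e^{−rT}·N(d₂) = 87.580282 − 57.198222 = 30.382060
φ(d₁) = (1/√(2π))·e^{−d₁²/2} = 0.229790
Θ = −S·e^{−qT}·φ(d₁)·σ/(2√T) + q·S·e^{−qT}·N(d₁) − r·K·e^{−rT}·N(d₂) = −9.823947 + 5.202269 − 2.322248 = -6.943926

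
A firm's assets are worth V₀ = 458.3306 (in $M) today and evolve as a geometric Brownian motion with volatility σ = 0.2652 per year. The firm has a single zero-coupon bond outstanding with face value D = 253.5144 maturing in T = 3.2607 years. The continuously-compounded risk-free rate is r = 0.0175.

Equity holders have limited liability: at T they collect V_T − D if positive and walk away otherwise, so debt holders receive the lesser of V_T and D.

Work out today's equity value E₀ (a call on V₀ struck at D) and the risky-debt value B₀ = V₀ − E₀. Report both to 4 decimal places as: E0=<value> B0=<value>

E0=225.1583 B0=233.1723

Apply the equity-as-call identities (strike 253.5144, horizon 3.2607 years):
d₁ = [ln(V₀/D) + (r + σ²/2)T] / (σ√T)
   = [ln(458.3306/253.5144) + (0.0175 + 0.5·0.2652²)·3.2607] / (0.2652·√3.2607)
   = [0.592170 + 0.171726] / 0.478882 = 1.595165
d₂ = d₁ − σ√T = 1.595165 − 0.478882 = 1.116283
N(d₁) = 0.944662,  N(d₂) = 0.867849,  e^(−rT) = 0.944535
E₀ = V₀·N(d₁) − D·e^(−rT)·N(d₂)
   = 458.3306·0.944662 − 253.5144·0.944535·0.867849 = 225.158258
B₀ = V₀ − E₀ = 458.3306 − 225.158258 = 233.172342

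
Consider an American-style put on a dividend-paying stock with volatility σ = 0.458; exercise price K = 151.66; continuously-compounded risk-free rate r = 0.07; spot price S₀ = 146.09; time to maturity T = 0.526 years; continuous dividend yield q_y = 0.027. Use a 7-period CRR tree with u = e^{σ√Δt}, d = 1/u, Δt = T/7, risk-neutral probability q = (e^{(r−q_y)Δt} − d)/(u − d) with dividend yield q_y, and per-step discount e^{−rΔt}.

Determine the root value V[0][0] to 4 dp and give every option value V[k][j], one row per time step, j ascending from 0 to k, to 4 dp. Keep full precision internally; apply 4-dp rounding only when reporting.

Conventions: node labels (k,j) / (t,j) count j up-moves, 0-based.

Δt=0.07514  u=1.13377  d=0.88201  q=0.48151  discount=0.99475
step 7 (expiry): payoffs max(K−S,0) = 90.9937 73.6776 51.4188 22.8066 0.0000 0.0000 0.0000 0.0000
k=6: (k=6,j=0): S=68.7816, K−S=82.8784, hold=82.2222 ⇒ V=82.8784 exercise | (k=6,j=1): S=88.4141, K−S=63.2459, hold=62.6295 ⇒ V=63.2459 exercise | (k=6,j=2): S=113.6504, K−S=38.0096, hold=37.4443 ⇒ V=38.0096 exercise | (k=6,j=3): S=146.0900, K−S=5.5700, hold=11.7630 ⇒ V=11.7630 continue | (k=6,j=4): S=187.7889, K−S=0.0000, hold=0.0000 ⇒ V=0.0000 continue | (k=6,j=5): S=241.3901, K−S=0.0000, hold=0.0000 ⇒ V=0.0000 continue | (k=6,j=6): S=310.2908, K−S=0.0000, hold=0.0000 ⇒ V=0.0000 continue
k=5: (k=5,j=0): S=77.9824, K−S=73.6776, hold=73.0400 ⇒ V=73.6776 exercise | (k=5,j=1): S=100.2412, K−S=51.4188, hold=50.8263 ⇒ V=51.4188 exercise | (k=5,j=2): S=128.8534, K−S=22.8066, hold=25.2385 ⇒ V=25.2385 continue | (k=5,j=3): S=165.6324, K−S=0.0000, hold=6.0670 ⇒ V=6.0670 continue | (k=5,j=4): S=212.9093, K−S=0.0000, hold=0.0000 ⇒ V=0.0000 continue | (k=5,j=5): S=273.6807, K−S=0.0000, hold=0.0000 ⇒ V=0.0000 continue
k=4: (k=4,j=0): S=88.4141, K−S=63.2459, hold=62.6295 ⇒ V=63.2459 exercise | (k=4,j=1): S=113.6504, K−S=38.0096, hold=38.6091 ⇒ V=38.6091 continue | (k=4,j=2): S=146.0900, K−S=5.5700, hold=15.9233 ⇒ V=15.9233 continue | (k=4,j=3): S=187.7889, K−S=0.0000, hold=3.1292 ⇒ V=3.1292 continue | (k=4,j=4): S=241.3901, K−S=0.0000, hold=0.0000 ⇒ V=0.0000 continue
k=3: (k=3,j=0): S=100.2412, K−S=51.4188, hold=51.1135 ⇒ V=51.4188 exercise | (k=3,j=1): S=128.8534, K−S=22.8066, hold=27.5404 ⇒ V=27.5404 continue | (k=3,j=2): S=165.6324, K−S=0.0000, hold=9.7116 ⇒ V=9.7116 continue | (k=3,j=3): S=212.9093, K−S=0.0000, hold=1.6139 ⇒ V=1.6139 continue
k=2: (k=2,j=0): S=113.6504, K−S=38.0096, hold=39.7117 ⇒ V=39.7117 continue | (k=2,j=1): S=146.0900, K−S=5.5700, hold=18.8562 ⇒ V=18.8562 continue | (k=2,j=2): S=187.7889, K−S=0.0000, hold=5.7820 ⇒ V=5.7820 continue
k=1: (k=1,j=0): S=128.8534, K−S=22.8066, hold=29.5139 ⇒ V=29.5139 continue | (k=1,j=1): S=165.6324, K−S=0.0000, hold=12.4950 ⇒ V=12.4950 continue
k=0: (k=0,j=0): S=146.0900, K−S=5.5700, hold=21.2073 ⇒ V=21.2073 continue

price = 21.2073
tree:
21.2073
29.5139 12.4950
39.7117 18.8562 5.7820
51.4188 27.5404 9.7116 1.6139
63.2459 38.6091 15.9233 3.1292 0.0000
73.6776 51.4188 25.2385 6.0670 0.0000 0.0000
82.8784 63.2459 38.0096 11.7630 0.0000 0.0000 0.0000
90.9937 73.6776 51.4188 22.8066 0.0000 0.0000 0.0000 0.0000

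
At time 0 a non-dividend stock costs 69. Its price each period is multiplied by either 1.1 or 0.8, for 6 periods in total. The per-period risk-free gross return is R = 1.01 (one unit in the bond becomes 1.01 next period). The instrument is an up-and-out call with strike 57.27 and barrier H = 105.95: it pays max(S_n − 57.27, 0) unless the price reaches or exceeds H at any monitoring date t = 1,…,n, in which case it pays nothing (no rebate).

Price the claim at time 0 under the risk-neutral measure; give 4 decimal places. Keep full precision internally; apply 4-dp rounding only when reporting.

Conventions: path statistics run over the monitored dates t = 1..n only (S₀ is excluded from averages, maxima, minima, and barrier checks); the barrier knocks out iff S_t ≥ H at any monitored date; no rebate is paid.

No-arbitrage gives p* = (R−d)/(u−d) = 0.7000: enumerate every path, weight its payoff by its p*-probability, and discount by R^6.
Enumerate all 2^6 = 64 price paths (U = up ×1.1, D = down ×0.8); each path with k up-moves has probability p*^k·(1−p*)^(6−k).
DDDDDD: M=55.2000, payoff=0.0000, prob=0.000729
UDDDDD: M=75.9000, payoff=0.0000, prob=0.001701
DUDDDD: M=60.7200, payoff=0.0000, prob=0.001701
UUDDDD: M=83.4900, payoff=0.0000, prob=0.003969
DDUDDD: M=55.2000, payoff=0.0000, prob=0.001701
UDUDDD: M=75.9000, payoff=0.0000, prob=0.003969
DUUDDD: M=66.7920, payoff=0.0000, prob=0.003969
UUUDDD: M=91.8390, payoff=0.0000, prob=0.009261
DDDUDD: M=55.2000, payoff=0.0000, prob=0.001701
UDDUDD: M=75.9000, payoff=0.0000, prob=0.003969
DUDUDD: M=60.7200, payoff=0.0000, prob=0.003969
UUDUDD: M=83.4900, payoff=0.0000, prob=0.009261
DDUUDD: M=55.2000, payoff=0.0000, prob=0.003969
UDUUDD: M=75.9000, payoff=0.0000, prob=0.009261
DUUUDD: M=73.4712, payoff=0.0000, prob=0.009261
UUUUDD: M=101.0229, payoff=7.3847, prob=0.021609
DDDDUD: M=55.2000, payoff=0.0000, prob=0.001701
UDDDUD: M=75.9000, payoff=0.0000, prob=0.003969
DUDDUD: M=60.7200, payoff=0.0000, prob=0.003969
UUDDUD: M=83.4900, payoff=0.0000, prob=0.009261
DDUDUD: M=55.2000, payoff=0.0000, prob=0.003969
UDUDUD: M=75.9000, payoff=0.0000, prob=0.009261
DUUDUD: M=66.7920, payoff=0.0000, prob=0.009261
UUUDUD: M=91.8390, payoff=7.3847, prob=0.021609
DDDUUD: M=55.2000, payoff=0.0000, prob=0.003969
UDDUUD: M=75.9000, payoff=0.0000, prob=0.009261
DUDUUD: M=60.7200, payoff=0.0000, prob=0.009261
UUDUUD: M=83.4900, payoff=7.3847, prob=0.021609
DDUUUD: M=58.7770, payoff=0.0000, prob=0.009261
UDUUUD: M=80.8183, payoff=7.3847, prob=0.021609
DUUUUD: M=80.8183, payoff=7.3847, prob=0.021609
UUUUUD: M=111.1252, payoff=0.0000, prob=0.050421
DDDDDU: M=55.2000, payoff=0.0000, prob=0.001701
UDDDDU: M=75.9000, payoff=0.0000, prob=0.003969
DUDDDU: M=60.7200, payoff=0.0000, prob=0.003969
UUDDDU: M=83.4900, payoff=0.0000, prob=0.009261
DDUDDU: M=55.2000, payoff=0.0000, prob=0.003969
UDUDDU: M=75.9000, payoff=0.0000, prob=0.009261
DUUDDU: M=66.7920, payoff=0.0000, prob=0.009261
UUUDDU: M=91.8390, payoff=7.3847, prob=0.021609
DDDUDU: M=55.2000, payoff=0.0000, prob=0.003969
UDDUDU: M=75.9000, payoff=0.0000, prob=0.009261
DUDUDU: M=60.7200, payoff=0.0000, prob=0.009261
UUDUDU: M=83.4900, payoff=7.3847, prob=0.021609
DDUUDU: M=55.2000, payoff=0.0000, prob=0.009261
UDUUDU: M=75.9000, payoff=7.3847, prob=0.021609
DUUUDU: M=73.4712, payoff=7.3847, prob=0.021609
UUUUDU: M=101.0229, payoff=31.6302, prob=0.050421
DDDDUU: M=55.2000, payoff=0.0000, prob=0.003969
UDDDUU: M=75.9000, payoff=0.0000, prob=0.009261
DUDDUU: M=60.7200, payoff=0.0000, prob=0.009261
UUDDUU: M=83.4900, payoff=7.3847, prob=0.021609
DDUDUU: M=55.2000, payoff=0.0000, prob=0.009261
UDUDUU: M=75.9000, payoff=7.3847, prob=0.021609
DUUDUU: M=66.7920, payoff=7.3847, prob=0.021609
UUUDUU: M=91.8390, payoff=31.6302, prob=0.050421
DDDUUU: M=55.2000, payoff=0.0000, prob=0.009261
UDDUUU: M=75.9000, payoff=7.3847, prob=0.021609
DUDUUU: M=64.6547, payoff=7.3847, prob=0.021609
UUDUUU: M=88.9002, payoff=31.6302, prob=0.050421
DDUUUU: M=64.6547, payoff=7.3847, prob=0.021609
UDUUUU: M=88.9002, payoff=31.6302, prob=0.050421
DUUUUU: M=88.9002, payoff=31.6302, prob=0.050421
UUUUUU: M=122.2377, payoff=0.0000, prob=0.117649
Price = Σ prob·payoff / R^6 = 10.367745 / 1.061520 = 9.7669

price = 9.7669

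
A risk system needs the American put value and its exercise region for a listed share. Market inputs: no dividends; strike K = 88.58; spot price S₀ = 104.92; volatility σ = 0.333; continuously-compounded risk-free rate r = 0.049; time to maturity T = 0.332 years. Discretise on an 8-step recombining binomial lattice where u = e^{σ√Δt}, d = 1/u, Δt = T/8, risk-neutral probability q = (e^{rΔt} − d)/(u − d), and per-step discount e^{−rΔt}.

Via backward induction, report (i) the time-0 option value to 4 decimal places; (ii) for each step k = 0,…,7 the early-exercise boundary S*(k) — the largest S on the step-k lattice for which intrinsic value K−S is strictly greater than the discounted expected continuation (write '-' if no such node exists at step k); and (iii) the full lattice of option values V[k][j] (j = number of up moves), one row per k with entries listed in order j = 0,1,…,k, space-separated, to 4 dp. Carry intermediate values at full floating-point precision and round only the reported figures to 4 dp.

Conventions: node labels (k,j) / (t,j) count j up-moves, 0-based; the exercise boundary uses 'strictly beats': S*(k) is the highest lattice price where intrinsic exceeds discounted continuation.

price = 1.6529
boundary = - - - - - - 69.8377 74.7397
tree:
1.6529
2.6808 0.6237
4.2499 1.1103 0.1358
6.5516 1.9475 0.2711 0.0000
9.7540 3.3507 0.5412 0.0000 0.0000
13.8983 5.6169 1.0804 0.0000 0.0000 0.0000
18.7423 9.0730 2.1566 0.0000 0.0000 0.0000 0.0000
23.3227 13.8403 4.3052 0.0000 0.0000 0.0000 0.0000 0.0000
27.6028 18.7423 8.5942 0.0000 0.0000 0.0000 0.0000 0.0000 0.0000

Δt=0.04150  u=1.07019  d=0.93441  q=0.49804  discount=0.99797
step 8 (expiry): payoffs max(K−S,0) = 27.6028 18.7423 8.5942 0.0000 0.0000 0.0000 0.0000 0.0000 0.0000
step 7: (k=7,j=0): S=65.2573, K−S=23.3227, hold=23.1428 ⇒ V=23.3227 exercise | (k=7,j=1): S=74.7397, K−S=13.8403, hold=13.6603 ⇒ V=13.8403 exercise | (k=7,j=2): S=85.6001, K−S=2.9799, hold=4.3052 ⇒ V=4.3052 continue | (k=7,j=3): S=98.0386, K−S=0.0000, hold=0.0000 ⇒ V=0.0000 continue | (k=7,j=4): S=112.2845, K−S=0.0000, hold=0.0000 ⇒ V=0.0000 continue | (k=7,j=5): S=128.6004, K−S=0.0000, hold=0.0000 ⇒ V=0.0000 continue | (k=7,j=6): S=147.2872, K−S=0.0000, hold=0.0000 ⇒ V=0.0000 continue | (k=7,j=7): S=168.6894, K−S=0.0000, hold=0.0000 ⇒ V=0.0000 continue  boundary S*=74.7397
step 6: (k=6,j=0): S=69.8377, K−S=18.7423, hold=18.5623 ⇒ V=18.7423 exercise | (k=6,j=1): S=79.9858, K−S=8.5942, hold=9.0730 ⇒ V=9.0730 continue | (k=6,j=2): S=91.6085, K−S=0.0000, hold=2.1566 ⇒ V=2.1566 continue | (k=6,j=3): S=104.9200, K−S=0.0000, hold=0.0000 ⇒ V=0.0000 continue | (k=6,j=4): S=120.1658, K−S=0.0000, hold=0.0000 ⇒ V=0.0000 continue | (k=6,j=5): S=137.6270, K−S=0.0000, hold=0.0000 ⇒ V=0.0000 continue | (k=6,j=6): S=157.6255, K−S=0.0000, hold=0.0000 ⇒ V=0.0000 continue  boundary S*=69.8377
step 5: (k=5,j=0): S=74.7397, K−S=13.8403, hold=13.8983 ⇒ V=13.8983 continue | (k=5,j=1): S=85.6001, K−S=2.9799, hold=5.6169 ⇒ V=5.6169 continue | (k=5,j=2): S=98.0386, K−S=0.0000, hold=1.0804 ⇒ V=1.0804 continue | (k=5,j=3): S=112.2845, K−S=0.0000, hold=0.0000 ⇒ V=0.0000 continue | (k=5,j=4): S=128.6004, K−S=0.0000, hold=0.0000 ⇒ V=0.0000 continue | (k=5,j=5): S=147.2872, K−S=0.0000, hold=0.0000 ⇒ V=0.0000 continue  boundary S*=-
step 4: (k=4,j=0): S=79.9858, K−S=8.5942, hold=9.7540 ⇒ V=9.7540 continue | (k=4,j=1): S=91.6085, K−S=0.0000, hold=3.3507 ⇒ V=3.3507 continue | (k=4,j=2): S=104.9200, K−S=0.0000, hold=0.5412 ⇒ V=0.5412 continue | (k=4,j=3): S=120.1658, K−S=0.0000, hold=0.0000 ⇒ V=0.0000 continue | (k=4,j=4): S=137.6270, K−S=0.0000, hold=0.0000 ⇒ V=0.0000 continue  boundary S*=-
step 3: (k=3,j=0): S=85.6001, K−S=2.9799, hold=6.5516 ⇒ V=6.5516 continue | (k=3,j=1): S=98.0386, K−S=0.0000, hold=1.9475 ⇒ V=1.9475 continue | (k=3,j=2): S=112.2845, K−S=0.0000, hold=0.2711 ⇒ V=0.2711 continue | (k=3,j=3): S=128.6004, K−S=0.0000, hold=0.0000 ⇒ V=0.0000 continue  boundary S*=-
step 2: (k=2,j=0): S=91.6085, K−S=0.0000, hold=4.2499 ⇒ V=4.2499 continue | (k=2,j=1): S=104.9200, K−S=0.0000, hold=1.1103 ⇒ V=1.1103 continue | (k=2,j=2): S=120.1658, K−S=0.0000, hold=0.1358 ⇒ V=0.1358 continue  boundary S*=-
step 1: (k=1,j=0): S=98.0386, K−S=0.0000, hold=2.6808 ⇒ V=2.6808 continue | (k=1,j=1): S=112.2845, K−S=0.0000, hold=0.6237 ⇒ V=0.6237 continue  boundary S*=-
step 0: (k=0,j=0): S=104.9200, K−S=0.0000, hold=1.6529 ⇒ V=1.6529 continue  boundary S*=-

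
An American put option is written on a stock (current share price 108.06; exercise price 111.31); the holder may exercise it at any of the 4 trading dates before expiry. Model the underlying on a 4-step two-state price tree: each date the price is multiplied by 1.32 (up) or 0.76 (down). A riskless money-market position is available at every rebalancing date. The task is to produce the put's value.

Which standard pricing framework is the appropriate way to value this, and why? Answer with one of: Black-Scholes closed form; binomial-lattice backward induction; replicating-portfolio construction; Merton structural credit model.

Key observation: early exercise of the strike-111.31 put must be checked at each of the 4 dates (spot 108.06), which forces a node-by-node comparison of intrinsic and continuation value backward from expiry.

framework: binomial-lattice backward induction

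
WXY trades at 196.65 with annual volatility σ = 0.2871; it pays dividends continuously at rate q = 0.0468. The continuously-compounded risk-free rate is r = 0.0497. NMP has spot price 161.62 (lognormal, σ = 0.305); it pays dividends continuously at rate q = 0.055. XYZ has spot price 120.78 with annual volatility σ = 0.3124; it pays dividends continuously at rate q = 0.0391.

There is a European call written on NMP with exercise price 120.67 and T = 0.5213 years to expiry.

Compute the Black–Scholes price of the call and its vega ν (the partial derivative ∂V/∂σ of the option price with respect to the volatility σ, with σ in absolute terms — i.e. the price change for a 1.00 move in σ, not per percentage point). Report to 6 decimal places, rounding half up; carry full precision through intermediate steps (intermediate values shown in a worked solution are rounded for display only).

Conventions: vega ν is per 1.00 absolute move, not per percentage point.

σ√T = 0.305·√0.5213 = 0.220213
d₁ = (ln(S/K) + (r−q+σ²/2)T) / (σ√T) = (ln(161.62/120.67) + (0.0497−0.055+0.305²/2)·0.5213) / 0.220213 = (0.292188 + 0.021484) / 0.220213 = 1.424402
d₂ = d₁ − σ√T = 1.424402 − 0.220213 = 1.204189
e^{−rT} = 0.974424
e^{−qT} = 0.971736
N(d₁) = 0.922835,  N(d₂) = 0.885742
Call price V = S·e^{−qT}·N(d₁) − K·e^{−rT}·N(d₂) = 144.932996 − 104.148841 = 40.784155
φ(d₁) = (1/√(2π))·e^{−d₁²/2} = 0.144656
ν = S·e^{−qT}·φ(d₁)·√T = 16.402967

price = 40.784155
ν = 16.402967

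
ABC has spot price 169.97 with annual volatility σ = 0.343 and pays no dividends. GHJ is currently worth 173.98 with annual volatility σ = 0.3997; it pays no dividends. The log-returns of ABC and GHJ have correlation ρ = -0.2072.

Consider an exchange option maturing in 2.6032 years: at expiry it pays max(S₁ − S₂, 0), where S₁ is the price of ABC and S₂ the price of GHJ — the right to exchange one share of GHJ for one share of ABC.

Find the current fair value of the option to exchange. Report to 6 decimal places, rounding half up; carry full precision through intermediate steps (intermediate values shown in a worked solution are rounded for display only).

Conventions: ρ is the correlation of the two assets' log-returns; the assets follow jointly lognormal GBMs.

exchange price = 59.761864

σ_eff = √(σ₁² + σ₂² − 2ρσ₁σ₂) = √(0.343² + 0.3997² − 2·-0.2072·0.343·0.3997) = 0.578119
d₁ = (ln(S₁/S₂) + (q₂ − q₁ + σ_eff²/2)T) / (σ_eff√T) = (ln(169.97/173.98) + (0.0 − 0.0 + 0.167111)·2.6032) / 0.932763 = 0.441382
d₂ = d₁ − σ_eff√T = 0.441382 − 0.932763 = -0.491381
N(d₁) = 0.670532,  N(d₂) = 0.311579
V = S₁·e^{−q₁T}·N(d₁) − S₂·e^{−q₂T}·N(d₂) = 113.970302 − 54.208438 = 59.761864
Key observation: pricing in GHJ-units makes this a unit-strike call on the ratio S₁/S₂ — the risk-free rate cancels and cannot affect the value.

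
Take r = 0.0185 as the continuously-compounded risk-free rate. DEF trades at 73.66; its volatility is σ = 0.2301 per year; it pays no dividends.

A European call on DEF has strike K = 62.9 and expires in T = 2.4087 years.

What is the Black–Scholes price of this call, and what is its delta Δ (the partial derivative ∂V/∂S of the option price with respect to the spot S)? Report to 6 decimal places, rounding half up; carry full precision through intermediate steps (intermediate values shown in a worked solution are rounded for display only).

σ√T = 0.2301·√2.4087 = 0.357115
d₁ = (ln(S/K) + (r+σ²/2)T) / (σ√T) = (ln(73.66/62.9) + (0.0185+0.2301²/2)·2.4087) / 0.357115 = (0.157914 + 0.108326) / 0.357115 = 0.745531
d₂ = d₁ − σ√T = 0.745531 − 0.357115 = 0.388416
e^{−rT} = 0.956417
N(d₁) = 0.772025,  N(d₂) = 0.651146
Call price V = S·N(d₁) − K·e^{−rT}·N(d₂) = 56.867332 − 39.172059 = 17.695274
Δ = N(d₁) = 0.772025

price = 17.695274
Δ = 0.772025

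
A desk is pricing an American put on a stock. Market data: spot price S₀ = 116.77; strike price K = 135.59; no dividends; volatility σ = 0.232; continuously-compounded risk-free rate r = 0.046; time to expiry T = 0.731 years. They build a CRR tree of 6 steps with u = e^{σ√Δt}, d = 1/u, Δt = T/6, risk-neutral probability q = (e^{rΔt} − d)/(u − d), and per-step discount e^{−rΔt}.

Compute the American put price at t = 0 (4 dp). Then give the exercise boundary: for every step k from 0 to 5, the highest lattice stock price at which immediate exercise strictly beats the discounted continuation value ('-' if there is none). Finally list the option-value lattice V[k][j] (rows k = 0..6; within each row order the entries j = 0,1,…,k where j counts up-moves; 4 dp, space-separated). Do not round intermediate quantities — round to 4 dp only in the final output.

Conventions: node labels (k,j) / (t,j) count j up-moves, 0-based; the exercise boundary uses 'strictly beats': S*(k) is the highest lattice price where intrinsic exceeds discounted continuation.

price = 19.9486
boundary = - 107.6868 99.3102 107.6868 116.7700 107.6868
tree:
19.9486
27.9032 12.6583
36.2798 19.2702 6.5556
44.0048 27.9032 11.3320 2.1187
51.1289 36.2798 18.8200 4.3879 0.0000
57.6988 44.0048 27.9032 9.0874 0.0000 0.0000
63.7577 51.1289 36.2798 18.8200 0.0000 0.0000 0.0000

params: Δt=0.12183 u=1.08435 d=0.92221 q=0.51443 e^(-rΔt)=0.99441
t_6 payoffs: 63.7577 51.1289 36.2798 18.8200 0.0000 0.0000 0.0000
t_5: node(5,0) S=77.8912 payoff=57.6988 vs cont=56.9411 → 57.6988 [stop]  node(5,1) S=91.5852 payoff=44.0048 vs cont=43.2470 → 44.0048 [stop]  node(5,2) S=107.6868 payoff=27.9032 vs cont=27.1454 → 27.9032 [stop]  node(5,3) S=126.6193 payoff=8.9707 vs cont=9.0874 → 9.0874 [wait]  node(5,4) S=148.8803 payoff=0.0000 vs cont=0.0000 → 0.0000 [wait]  node(5,5) S=175.0549 payoff=0.0000 vs cont=0.0000 → 0.0000 [wait]  ⇒ S*(5)=107.6868
t_4: node(4,0) S=84.4611 payoff=51.1289 vs cont=50.3711 → 51.1289 [stop]  node(4,1) S=99.3102 payoff=36.2798 vs cont=35.5220 → 36.2798 [stop]  node(4,2) S=116.7700 payoff=18.8200 vs cont=18.1219 → 18.8200 [stop]  node(4,3) S=137.2994 payoff=0.0000 vs cont=4.3879 → 4.3879 [wait]  node(4,4) S=161.4380 payoff=0.0000 vs cont=0.0000 → 0.0000 [wait]  ⇒ S*(4)=116.7700
t_3: node(3,0) S=91.5852 payoff=44.0048 vs cont=43.2470 → 44.0048 [stop]  node(3,1) S=107.6868 payoff=27.9032 vs cont=27.1454 → 27.9032 [stop]  node(3,2) S=126.6193 payoff=8.9707 vs cont=11.3320 → 11.3320 [wait]  node(3,3) S=148.8803 payoff=0.0000 vs cont=2.1187 → 2.1187 [wait]  ⇒ S*(3)=107.6868
t_2: node(2,0) S=99.3102 payoff=36.2798 vs cont=35.5220 → 36.2798 [stop]  node(2,1) S=116.7700 payoff=18.8200 vs cont=19.2702 → 19.2702 [wait]  node(2,2) S=137.2994 payoff=0.0000 vs cont=6.5556 → 6.5556 [wait]  ⇒ S*(2)=99.3102
t_1: node(1,0) S=107.6868 payoff=27.9032 vs cont=27.3757 → 27.9032 [stop]  node(1,1) S=126.6193 payoff=8.9707 vs cont=12.6583 → 12.6583 [wait]  ⇒ S*(1)=107.6868
t_0: node(0,0) S=116.7700 payoff=18.8200 vs cont=19.9486 → 19.9486 [wait]  ⇒ S*(0)=-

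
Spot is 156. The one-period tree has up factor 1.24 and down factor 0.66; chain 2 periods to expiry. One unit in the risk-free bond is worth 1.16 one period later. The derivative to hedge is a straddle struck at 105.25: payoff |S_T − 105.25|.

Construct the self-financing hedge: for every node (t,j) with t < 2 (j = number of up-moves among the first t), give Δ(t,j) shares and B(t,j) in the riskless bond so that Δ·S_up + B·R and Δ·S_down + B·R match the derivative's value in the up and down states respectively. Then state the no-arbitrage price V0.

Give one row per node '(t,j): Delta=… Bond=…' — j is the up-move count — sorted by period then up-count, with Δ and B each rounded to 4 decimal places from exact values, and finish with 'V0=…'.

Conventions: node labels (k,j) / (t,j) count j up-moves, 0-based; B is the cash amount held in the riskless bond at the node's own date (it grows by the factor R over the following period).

Arbitrage-free pricing uses the up-move probability p* = (R−d)/(u−d) = 0.8621, discounting each step at R = 1.16.
Expiry values: V(2,0)=37.2964, V(2,1)=22.4204, V(2,2)=134.6156
  t=1,j=0: stock 102.9600 → up 127.6704 (V=22.4204), down 67.9536 (V=37.2964). Price 21.0968; hedge Δ=-0.2491, bond B=46.7451.
  t=1,j=1: stock 193.4400 → up 239.8656 (V=134.6156), down 127.6704 (V=22.4204). Price 102.7072; hedge Δ=1.0000, bond B=-90.7328.
  t=0,j=0: stock 156.0000 → up 193.4400 (V=102.7072), down 102.9600 (V=21.0968). Price 78.8367; hedge Δ=0.9020, bond B=-61.8709.
Check: Δ(0,0)·S0 + B(0,0) = 78.8367 = V0.

(0,0): Delta=0.9020 Bond=-61.8709
(1,0): Delta=-0.2491 Bond=46.7451
(1,1): Delta=1.0000 Bond=-90.7328
V0=78.8367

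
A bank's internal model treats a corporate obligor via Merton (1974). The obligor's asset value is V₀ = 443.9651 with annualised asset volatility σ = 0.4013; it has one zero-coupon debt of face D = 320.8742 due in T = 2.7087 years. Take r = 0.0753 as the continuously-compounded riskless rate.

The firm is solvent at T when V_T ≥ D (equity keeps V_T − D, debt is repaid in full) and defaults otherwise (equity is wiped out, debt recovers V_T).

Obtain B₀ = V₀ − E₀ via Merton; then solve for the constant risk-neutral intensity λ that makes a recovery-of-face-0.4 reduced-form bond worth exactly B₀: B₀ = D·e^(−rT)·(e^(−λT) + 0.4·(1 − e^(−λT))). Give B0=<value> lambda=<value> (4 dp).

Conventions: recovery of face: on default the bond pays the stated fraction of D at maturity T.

B0=235.4846 lambda=0.0674

Work the structural quantities from V₀ = 443.9651 against face 320.8742:
d₁ = [ln(V₀/D) + (r + σ²/2)T] / (σ√T)
   = [ln(443.9651/320.8742) + (0.0753 + 0.5·0.4013²)·2.7087] / (0.4013·√2.7087)
   = [0.324697 + 0.422072] / 0.660465 = 1.130672
d₂ = d₁ − σ√T = 1.130672 − 0.660465 = 0.470207
N(d₁) = 0.870903,  N(d₂) = 0.680896,  e^(−rT) = 0.815491
E₀ = V₀·N(d₁) − D·e^(−rT)·N(d₂)
   = 443.9651·0.870903 − 320.8742·0.815491·0.680896 = 208.480548
B₀ = V₀ − E₀ = 443.9651 − 208.480548 = 235.484552
e^(−λT) = (B₀·e^(rT)/D − 0.4)/(1 − 0.4) = (235.4846·1.226255/320.8742 − 0.4)/0.6 = 0.83321634
λ = −ln(0.83321634)/2.7087 = 0.067361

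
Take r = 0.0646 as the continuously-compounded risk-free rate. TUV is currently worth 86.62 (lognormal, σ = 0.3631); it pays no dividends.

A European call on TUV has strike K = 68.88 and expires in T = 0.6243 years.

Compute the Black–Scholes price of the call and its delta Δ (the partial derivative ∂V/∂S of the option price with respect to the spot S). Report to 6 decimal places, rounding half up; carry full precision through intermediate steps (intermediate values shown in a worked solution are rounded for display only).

σ√T = 0.3631·√0.6243 = 0.286895
d₁ = (ln(S/K) + (r+σ²/2)T) / (σ√T) = (ln(86.62/68.88) + (0.0646+0.3631²/2)·0.6243) / 0.286895 = (0.229165 + 0.081484) / 0.286895 = 1.082797
d₂ = d₁ − σ√T = 1.082797 − 0.286895 = 0.795902
e^{−rT} = 0.960473
N(d₁) = 0.860551,  N(d₂) = 0.786956
Call price V = S·N(d₁) − K·e^{−rT}·N(d₂) = 74.540905 − 52.062897 = 22.478009
Δ = N(d₁) = 0.860551

price = 22.478009
Δ = 0.860551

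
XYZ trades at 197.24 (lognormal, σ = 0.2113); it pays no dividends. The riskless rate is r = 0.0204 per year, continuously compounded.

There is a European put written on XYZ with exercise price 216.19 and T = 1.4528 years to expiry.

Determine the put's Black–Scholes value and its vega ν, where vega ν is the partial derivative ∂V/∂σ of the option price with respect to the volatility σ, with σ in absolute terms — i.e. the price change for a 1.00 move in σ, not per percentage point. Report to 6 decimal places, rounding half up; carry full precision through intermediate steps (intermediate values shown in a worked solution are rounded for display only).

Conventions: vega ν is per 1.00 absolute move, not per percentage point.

price = 27.551643
ν = 94.202299

σ√T = 0.2113·√1.4528 = 0.254684
d₁ = (ln(S/K) + (r+σ²/2)T) / (σ√T) = (ln(197.24/216.19) + (0.0204+0.2113²/2)·1.4528) / 0.254684 = (-0.091736 + 0.062069) / 0.254684 = -0.116486
d₂ = d₁ − σ√T = -0.116486 − 0.254684 = -0.371171
e^{−rT} = 0.970798
N(−d₁) = 0.546366,  N(−d₂) = 0.644745
Put price V = K·e^{−rT}·N(−d₂) − S·N(−d₁) = 135.316939 − 107.765296 = 27.551643
φ(d₁) = (1/√(2π))·e^{−d₁²/2} = 0.396245
ν = S·φ(d₁)·√T = 94.202299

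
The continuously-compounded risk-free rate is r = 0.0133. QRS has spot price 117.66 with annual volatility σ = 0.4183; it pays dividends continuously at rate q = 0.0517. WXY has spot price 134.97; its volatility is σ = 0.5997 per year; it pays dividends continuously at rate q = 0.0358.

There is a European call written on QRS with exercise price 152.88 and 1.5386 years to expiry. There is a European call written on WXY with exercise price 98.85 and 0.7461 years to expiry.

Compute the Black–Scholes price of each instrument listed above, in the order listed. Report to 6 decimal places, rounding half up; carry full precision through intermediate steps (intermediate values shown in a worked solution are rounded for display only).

price(QRS call K=152.88) = 10.636479
price(WXY call K=98.85) = 43.776076

[QRS call K=152.88]
σ√T = 0.4183·√1.5386 = 0.518861
d₁ = (ln(S/K) + (r−q+σ²/2)T) / (σ√T) = (ln(117.66/152.88) + (0.0133−0.0517+0.4183²/2)·1.5386) / 0.518861 = (-0.261854 + 0.075526) / 0.518861 = -0.359110
d₂ = d₁ − σ√T = -0.359110 − 0.518861 = -0.877971
e^{−rT} = 0.979745
e^{−qT} = 0.923536
N(d₁) = 0.359756,  N(d₂) = 0.189980
price = S·e^{−qT}·N(d₁) − K·e^{−rT}·N(d₂) = 39.092278 − 28.455799 = 10.636479
[WXY call K=98.85]
σ√T = 0.5997·√0.7461 = 0.518003
d₁ = (ln(S/K) + (r−q+σ²/2)T) / (σ√T) = (ln(134.97/98.85) + (0.0133−0.0358+0.5997²/2)·0.7461) / 0.518003 = (0.311449 + 0.117376) / 0.518003 = 0.827843
d₂ = d₁ − σ√T = 0.827843 − 0.518003 = 0.309840
e^{−rT} = 0.990126
e^{−qT} = 0.973643
N(d₁) = 0.796120,  N(d₂) = 0.621659
price = S·e^{−qT}·N(d₁) − K·e^{−rT}·N(d₂) = 104.620255 − 60.844179 = 43.776076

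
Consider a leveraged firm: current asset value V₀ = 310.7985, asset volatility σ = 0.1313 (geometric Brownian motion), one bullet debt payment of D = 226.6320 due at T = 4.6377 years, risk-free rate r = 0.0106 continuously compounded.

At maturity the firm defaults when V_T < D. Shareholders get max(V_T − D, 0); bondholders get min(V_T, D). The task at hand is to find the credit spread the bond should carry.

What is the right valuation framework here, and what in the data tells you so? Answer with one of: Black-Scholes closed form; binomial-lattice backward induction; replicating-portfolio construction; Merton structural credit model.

framework: Merton structural credit model

Key observation: the data describe a firm's assets (V₀ = 310.7985, GBM) and a single zero-coupon debt of face 226.6320, so credit quantities follow from equity-as-call in the structural model.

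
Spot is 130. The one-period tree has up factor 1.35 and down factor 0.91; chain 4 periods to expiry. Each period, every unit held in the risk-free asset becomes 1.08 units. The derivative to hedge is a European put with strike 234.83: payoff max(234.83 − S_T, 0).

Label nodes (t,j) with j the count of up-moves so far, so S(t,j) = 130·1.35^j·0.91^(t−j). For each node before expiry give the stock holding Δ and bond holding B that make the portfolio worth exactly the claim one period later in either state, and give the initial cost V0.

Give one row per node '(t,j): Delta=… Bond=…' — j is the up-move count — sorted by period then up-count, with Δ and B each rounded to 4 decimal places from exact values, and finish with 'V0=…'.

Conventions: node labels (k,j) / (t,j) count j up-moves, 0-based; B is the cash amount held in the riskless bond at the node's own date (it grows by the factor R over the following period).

Under the risk-neutral measure, an up-move has probability p* = (R−d)/(u−d) = 0.3864 and values discount at R = 1.08.
Terminal payoffs: V(4,0)=145.6826, V(4,1)=102.5783, V(4,2)=38.6324, V(4,3)=0.0000, V(4,4)=0.0000
Node (3,0) S=97.9642: V=(p*·102.5783+(1−p*)·145.6826)/1.08=119.4710; Δ=(102.5783−145.6826)/(132.2517−89.1474)=-1.0000; B=V−Δ·S=217.4352
Node (3,1) S=145.3316: V=(p*·38.6324+(1−p*)·102.5783)/1.08=72.1036; Δ=(38.6324−102.5783)/(196.1976−132.2517)=-1.0000; B=V−Δ·S=217.4352
Node (3,2) S=215.6018: V=(p*·0.0000+(1−p*)·38.6324)/1.08=21.9502; Δ=(0.0000−38.6324)/(291.0624−196.1976)=-0.4072; B=V−Δ·S=109.7512
Node (3,3) S=319.8488: V=(p*·0.0000+(1−p*)·0.0000)/1.08=0.0000; Δ=(0.0000−0.0000)/(431.7958−291.0624)=0.0000; B=V−Δ·S=0.0000
Node (2,0) S=107.6530: V=(p*·72.1036+(1−p*)·119.4710)/1.08=93.6759; Δ=(72.1036−119.4710)/(145.3316−97.9642)=-1.0000; B=V−Δ·S=201.3289
Node (2,1) S=159.7050: V=(p*·21.9502+(1−p*)·72.1036)/1.08=48.8205; Δ=(21.9502−72.1036)/(215.6018−145.3316)=-0.7137; B=V−Δ·S=162.8055
Node (2,2) S=236.9250: V=(p*·0.0000+(1−p*)·21.9502)/1.08=12.4717; Δ=(0.0000−21.9502)/(319.8488−215.6018)=-0.2106; B=V−Δ·S=62.3586
Node (1,0) S=118.3000: V=(p*·48.8205+(1−p*)·93.6759)/1.08=70.6902; Δ=(48.8205−93.6759)/(159.7050−107.6530)=-0.8617; B=V−Δ·S=172.6341
Node (1,1) S=175.5000: V=(p*·12.4717+(1−p*)·48.8205)/1.08=32.2006; Δ=(12.4717−48.8205)/(236.9250−159.7050)=-0.4707; B=V−Δ·S=114.8116
Node (0,0) S=130.0000: V=(p*·32.2006+(1−p*)·70.6902)/1.08=51.6845; Δ=(32.2006−70.6902)/(175.5000−118.3000)=-0.6729; B=V−Δ·S=139.1607
Verification: the root portfolio costs Δ(0,0)·S0 + B(0,0) = 51.6845, matching V0.

(0,0): Delta=-0.6729 Bond=139.1607
(1,0): Delta=-0.8617 Bond=172.6341
(1,1): Delta=-0.4707 Bond=114.8116
(2,0): Delta=-1.0000 Bond=201.3289
(2,1): Delta=-0.7137 Bond=162.8055
(2,2): Delta=-0.2106 Bond=62.3586
(3,0): Delta=-1.0000 Bond=217.4352
(3,1): Delta=-1.0000 Bond=217.4352
(3,2): Delta=-0.4072 Bond=109.7512
(3,3): Delta=0.0000 Bond=0.0000
V0=51.6845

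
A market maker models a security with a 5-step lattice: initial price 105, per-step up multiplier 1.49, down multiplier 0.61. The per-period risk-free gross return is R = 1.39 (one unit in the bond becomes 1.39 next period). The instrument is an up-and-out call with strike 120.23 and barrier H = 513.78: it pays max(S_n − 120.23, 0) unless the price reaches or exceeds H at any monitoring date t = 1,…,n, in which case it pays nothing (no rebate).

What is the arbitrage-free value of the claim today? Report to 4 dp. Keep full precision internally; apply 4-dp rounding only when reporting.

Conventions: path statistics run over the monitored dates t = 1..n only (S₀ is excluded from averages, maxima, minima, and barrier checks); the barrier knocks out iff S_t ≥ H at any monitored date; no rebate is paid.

price = 10.7247

Under the martingale measure an up-move has probability p* = 0.8864; value the claim as the probability-weighted average of per-path payoffs, discounted 5 periods at R = 1.39.
Enumerate all 2^5 = 32 price paths (U = up ×1.49, D = down ×0.61); each path with k up-moves has probability p*^k·(1−p*)^(5−k).
DDDDD: M=64.0500, payoff=0.0000, prob=0.000019
UDDDD: M=156.4500, payoff=0.0000, prob=0.000148
DUDDD: M=95.4345, payoff=0.0000, prob=0.000148
UUDDD: M=233.1105, payoff=0.0000, prob=0.001153
DDUDD: M=64.0500, payoff=0.0000, prob=0.000148
UDUDD: M=156.4500, payoff=0.0000, prob=0.001153
DUUDD: M=142.1974, payoff=0.0000, prob=0.001153
UUUDD: M=347.3346, payoff=9.0132, prob=0.008992
DDDUD: M=64.0500, payoff=0.0000, prob=0.000148
UDDUD: M=156.4500, payoff=0.0000, prob=0.001153
DUDUD: M=95.4345, payoff=0.0000, prob=0.001153
UUDUD: M=233.1105, payoff=9.0132, prob=0.008992
DDUUD: M=86.7404, payoff=0.0000, prob=0.001153
UDUUD: M=211.8741, payoff=9.0132, prob=0.008992
DUUUD: M=211.8741, payoff=9.0132, prob=0.008992
UUUUD: M=517.5286, payoff=0.0000, prob=0.070140
DDDDU: M=64.0500, payoff=0.0000, prob=0.000148
UDDDU: M=156.4500, payoff=0.0000, prob=0.001153
DUDDU: M=95.4345, payoff=0.0000, prob=0.001153
UUDDU: M=233.1105, payoff=9.0132, prob=0.008992
DDUDU: M=64.0500, payoff=0.0000, prob=0.001153
UDUDU: M=156.4500, payoff=9.0132, prob=0.008992
DUUDU: M=142.1974, payoff=9.0132, prob=0.008992
UUUDU: M=347.3346, payoff=195.4625, prob=0.070140
DDDUU: M=64.0500, payoff=0.0000, prob=0.001153
UDDUU: M=156.4500, payoff=9.0132, prob=0.008992
DUDUU: M=129.2432, payoff=9.0132, prob=0.008992
UUDUU: M=315.6925, payoff=195.4625, prob=0.070140
DDUUU: M=129.2432, payoff=9.0132, prob=0.008992
UDUUU: M=315.6925, payoff=195.4625, prob=0.070140
DUUUU: M=315.6925, payoff=195.4625, prob=0.070140
UUUUU: M=771.1176, payoff=0.0000, prob=0.547091
Price = Σ prob·payoff / R^5 = 55.649353 / 5.188884 = 10.7247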